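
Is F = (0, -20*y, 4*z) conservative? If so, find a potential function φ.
Yes, F is conservative. φ = -10*y**2 + 2*z**2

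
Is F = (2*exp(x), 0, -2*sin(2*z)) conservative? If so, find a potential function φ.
Yes, F is conservative. φ = 2*exp(x) + cos(2*z)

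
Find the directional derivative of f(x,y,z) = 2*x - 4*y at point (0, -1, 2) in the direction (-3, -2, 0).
2*sqrt(13)/13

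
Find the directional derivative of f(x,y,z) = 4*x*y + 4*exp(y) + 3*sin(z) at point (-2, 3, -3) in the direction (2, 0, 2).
3*sqrt(2)*(cos(3) + 4)/2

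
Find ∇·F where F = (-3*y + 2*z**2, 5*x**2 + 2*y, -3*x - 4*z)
-2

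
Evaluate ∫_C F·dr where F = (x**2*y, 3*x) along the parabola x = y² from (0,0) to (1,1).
9/7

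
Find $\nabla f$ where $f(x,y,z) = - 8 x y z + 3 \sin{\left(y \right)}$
(-8*y*z, -8*x*z + 3*cos(y), -8*x*y)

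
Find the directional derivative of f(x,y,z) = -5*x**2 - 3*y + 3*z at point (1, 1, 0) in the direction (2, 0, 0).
-10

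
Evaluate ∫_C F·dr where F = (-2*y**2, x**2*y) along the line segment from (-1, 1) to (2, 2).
-49/4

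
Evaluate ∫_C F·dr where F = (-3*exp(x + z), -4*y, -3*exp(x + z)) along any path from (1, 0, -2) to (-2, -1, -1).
-2 - 3*exp(-3) + 3*exp(-1)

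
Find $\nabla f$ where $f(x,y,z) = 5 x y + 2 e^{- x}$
(5*y - 2*exp(-x), 5*x, 0)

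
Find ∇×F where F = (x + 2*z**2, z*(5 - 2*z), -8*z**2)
(4*z - 5, 4*z, 0)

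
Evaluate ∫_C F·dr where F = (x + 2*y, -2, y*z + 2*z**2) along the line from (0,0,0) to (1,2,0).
-3/2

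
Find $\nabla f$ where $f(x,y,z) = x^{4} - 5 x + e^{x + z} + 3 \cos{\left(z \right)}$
(4*x**3 + exp(x + z) - 5, 0, exp(x + z) - 3*sin(z))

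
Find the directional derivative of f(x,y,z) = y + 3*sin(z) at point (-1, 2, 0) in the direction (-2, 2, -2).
-2*sqrt(3)/3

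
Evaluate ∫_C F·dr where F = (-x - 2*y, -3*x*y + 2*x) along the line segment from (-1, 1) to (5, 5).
-128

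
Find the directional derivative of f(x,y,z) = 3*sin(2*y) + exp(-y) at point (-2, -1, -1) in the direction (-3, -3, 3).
sqrt(3)*(E - 6*cos(2))/3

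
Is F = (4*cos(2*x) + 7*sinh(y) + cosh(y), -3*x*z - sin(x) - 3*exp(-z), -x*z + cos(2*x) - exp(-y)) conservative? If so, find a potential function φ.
No, ∇×F = (3*x - 3*exp(-z) + exp(-y), z + 2*sin(2*x), -3*z - cos(x) - sinh(y) - 7*cosh(y)) ≠ 0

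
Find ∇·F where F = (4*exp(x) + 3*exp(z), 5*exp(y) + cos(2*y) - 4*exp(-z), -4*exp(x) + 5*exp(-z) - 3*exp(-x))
4*exp(x) + 5*exp(y) - 2*sin(2*y) - 5*exp(-z)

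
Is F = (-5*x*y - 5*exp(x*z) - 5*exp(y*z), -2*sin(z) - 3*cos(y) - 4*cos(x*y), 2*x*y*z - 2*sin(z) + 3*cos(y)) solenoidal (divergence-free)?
No, ∇·F = 2*x*y + 4*x*sin(x*y) - 5*y - 5*z*exp(x*z) + 3*sin(y) - 2*cos(z)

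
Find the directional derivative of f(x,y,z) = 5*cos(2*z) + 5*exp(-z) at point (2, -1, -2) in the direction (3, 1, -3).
15*sqrt(19)*(-2*sin(4) + exp(2))/19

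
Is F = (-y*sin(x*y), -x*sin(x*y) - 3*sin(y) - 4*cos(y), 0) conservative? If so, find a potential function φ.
Yes, F is conservative. φ = -4*sin(y) + 3*cos(y) + cos(x*y)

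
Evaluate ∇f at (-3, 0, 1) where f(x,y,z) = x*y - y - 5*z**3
(0, -4, -15)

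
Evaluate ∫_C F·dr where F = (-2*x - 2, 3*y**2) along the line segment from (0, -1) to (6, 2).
-39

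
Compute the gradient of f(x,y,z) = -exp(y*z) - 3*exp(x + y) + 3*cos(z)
(-3*exp(x + y), -z*exp(y*z) - 3*exp(x + y), -y*exp(y*z) - 3*sin(z))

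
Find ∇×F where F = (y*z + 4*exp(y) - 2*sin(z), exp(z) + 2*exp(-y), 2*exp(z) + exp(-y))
(-exp(z) - exp(-y), y - 2*cos(z), -z - 4*exp(y))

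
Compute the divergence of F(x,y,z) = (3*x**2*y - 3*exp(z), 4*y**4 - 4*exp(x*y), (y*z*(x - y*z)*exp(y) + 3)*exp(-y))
7*x*y - 4*x*exp(x*y) + 16*y**3 - 2*y**2*z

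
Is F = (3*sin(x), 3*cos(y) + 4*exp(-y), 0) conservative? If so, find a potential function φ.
Yes, F is conservative. φ = 3*sin(y) - 3*cos(x) - 4*exp(-y)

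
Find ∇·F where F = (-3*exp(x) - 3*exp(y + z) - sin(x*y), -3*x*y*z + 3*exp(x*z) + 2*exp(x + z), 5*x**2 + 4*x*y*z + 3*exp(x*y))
4*x*y - 3*x*z - y*cos(x*y) - 3*exp(x)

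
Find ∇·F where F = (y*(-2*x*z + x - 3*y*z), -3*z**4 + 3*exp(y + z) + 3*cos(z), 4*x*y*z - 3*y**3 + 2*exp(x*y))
4*x*y - y*(2*z - 1) + 3*exp(y + z)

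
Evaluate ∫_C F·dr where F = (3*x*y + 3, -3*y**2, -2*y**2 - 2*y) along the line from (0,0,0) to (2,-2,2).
14/3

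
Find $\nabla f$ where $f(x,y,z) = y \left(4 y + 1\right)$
(0, 8*y + 1, 0)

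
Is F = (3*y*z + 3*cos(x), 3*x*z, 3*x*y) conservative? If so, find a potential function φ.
Yes, F is conservative. φ = 3*x*y*z + 3*sin(x)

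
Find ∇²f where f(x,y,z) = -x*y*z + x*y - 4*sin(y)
4*sin(y)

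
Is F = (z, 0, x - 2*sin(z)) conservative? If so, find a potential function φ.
Yes, F is conservative. φ = x*z + 2*cos(z)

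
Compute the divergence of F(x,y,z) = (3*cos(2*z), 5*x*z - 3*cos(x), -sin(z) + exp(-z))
-cos(z) - exp(-z)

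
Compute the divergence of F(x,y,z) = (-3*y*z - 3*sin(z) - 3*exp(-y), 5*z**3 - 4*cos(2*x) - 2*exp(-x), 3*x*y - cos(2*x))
0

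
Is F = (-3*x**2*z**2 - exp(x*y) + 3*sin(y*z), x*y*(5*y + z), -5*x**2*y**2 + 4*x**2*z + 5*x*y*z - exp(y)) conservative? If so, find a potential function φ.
No, ∇×F = (-10*x**2*y - x*y + 5*x*z - exp(y), -6*x**2*z + 10*x*y**2 - 8*x*z - 5*y*z + 3*y*cos(y*z), x*exp(x*y) + y*(5*y + z) - 3*z*cos(y*z)) ≠ 0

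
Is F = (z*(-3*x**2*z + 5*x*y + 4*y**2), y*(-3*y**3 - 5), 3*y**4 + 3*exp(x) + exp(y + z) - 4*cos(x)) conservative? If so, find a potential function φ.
No, ∇×F = (12*y**3 + exp(y + z), -6*x**2*z + 5*x*y + 4*y**2 - 3*exp(x) - 4*sin(x), -z*(5*x + 8*y)) ≠ 0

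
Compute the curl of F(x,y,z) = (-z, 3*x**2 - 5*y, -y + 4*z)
(-1, -1, 6*x)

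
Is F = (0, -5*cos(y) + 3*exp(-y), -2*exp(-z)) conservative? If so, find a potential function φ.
Yes, F is conservative. φ = -5*sin(y) + 2*exp(-z) - 3*exp(-y)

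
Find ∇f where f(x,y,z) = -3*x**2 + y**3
(-6*x, 3*y**2, 0)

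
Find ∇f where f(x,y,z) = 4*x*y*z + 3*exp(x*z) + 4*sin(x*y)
(4*y*z + 4*y*cos(x*y) + 3*z*exp(x*z), 4*x*(z + cos(x*y)), x*(4*y + 3*exp(x*z)))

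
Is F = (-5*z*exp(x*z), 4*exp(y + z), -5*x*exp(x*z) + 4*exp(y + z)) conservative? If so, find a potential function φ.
Yes, F is conservative. φ = -5*exp(x*z) + 4*exp(y + z)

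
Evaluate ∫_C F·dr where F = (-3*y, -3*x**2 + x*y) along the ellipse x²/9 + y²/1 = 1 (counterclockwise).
9*pi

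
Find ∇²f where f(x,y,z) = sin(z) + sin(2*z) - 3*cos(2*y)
-sin(z) - 4*sin(2*z) + 12*cos(2*y)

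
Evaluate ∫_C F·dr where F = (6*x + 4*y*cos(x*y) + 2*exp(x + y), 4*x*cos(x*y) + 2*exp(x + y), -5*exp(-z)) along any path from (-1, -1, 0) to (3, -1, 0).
-4*sin(1) - 4*sin(3) - 2*exp(-2) + 2*exp(2) + 24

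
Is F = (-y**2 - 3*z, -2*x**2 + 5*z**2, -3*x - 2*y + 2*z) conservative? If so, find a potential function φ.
No, ∇×F = (-10*z - 2, 0, -4*x + 2*y) ≠ 0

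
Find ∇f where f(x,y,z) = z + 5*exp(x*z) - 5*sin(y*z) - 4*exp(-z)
(5*z*exp(x*z), -5*z*cos(y*z), 5*x*exp(x*z) - 5*y*cos(y*z) + 1 + 4*exp(-z))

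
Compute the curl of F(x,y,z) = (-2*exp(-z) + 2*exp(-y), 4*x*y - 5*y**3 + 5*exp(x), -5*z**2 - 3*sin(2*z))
(0, 2*exp(-z), 4*y + 5*exp(x) + 2*exp(-y))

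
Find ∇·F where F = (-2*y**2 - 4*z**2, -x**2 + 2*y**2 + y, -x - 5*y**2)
4*y + 1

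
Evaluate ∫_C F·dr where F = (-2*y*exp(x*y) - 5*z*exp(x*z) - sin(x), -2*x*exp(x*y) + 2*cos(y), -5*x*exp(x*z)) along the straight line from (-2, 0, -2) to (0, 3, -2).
-4 + 2*sin(3) - cos(2) + 5*exp(4)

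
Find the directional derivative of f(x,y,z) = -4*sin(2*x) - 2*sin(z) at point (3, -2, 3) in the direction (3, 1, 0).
-12*sqrt(10)*cos(6)/5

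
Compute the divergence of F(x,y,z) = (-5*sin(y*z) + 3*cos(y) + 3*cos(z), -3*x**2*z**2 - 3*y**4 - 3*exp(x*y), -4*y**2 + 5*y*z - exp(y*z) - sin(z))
-3*x*exp(x*y) - 12*y**3 - y*exp(y*z) + 5*y - cos(z)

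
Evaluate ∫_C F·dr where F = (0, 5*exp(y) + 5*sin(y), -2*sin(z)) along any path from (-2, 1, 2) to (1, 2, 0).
-5*E + 2 + 5*cos(1) - 7*cos(2) + 5*exp(2)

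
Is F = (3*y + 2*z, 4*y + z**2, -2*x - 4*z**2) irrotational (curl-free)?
No, ∇×F = (-2*z, 4, -3)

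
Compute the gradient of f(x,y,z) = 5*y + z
(0, 5, 1)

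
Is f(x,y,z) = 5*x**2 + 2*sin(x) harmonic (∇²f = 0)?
No, ∇²f = 10 - 2*sin(x)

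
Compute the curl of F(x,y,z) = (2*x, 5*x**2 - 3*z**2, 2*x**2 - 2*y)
(6*z - 2, -4*x, 10*x)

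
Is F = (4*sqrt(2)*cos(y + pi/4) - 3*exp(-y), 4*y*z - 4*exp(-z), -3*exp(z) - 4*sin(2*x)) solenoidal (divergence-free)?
No, ∇·F = 4*z - 3*exp(z)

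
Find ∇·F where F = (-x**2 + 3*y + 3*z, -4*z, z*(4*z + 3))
-2*x + 8*z + 3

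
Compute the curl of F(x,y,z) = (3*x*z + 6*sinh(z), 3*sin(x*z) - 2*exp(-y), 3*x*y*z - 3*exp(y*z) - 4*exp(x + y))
(3*x*z - 3*x*cos(x*z) - 3*z*exp(y*z) - 4*exp(x + y), 3*x - 3*y*z + 4*exp(x + y) + 6*cosh(z), 3*z*cos(x*z))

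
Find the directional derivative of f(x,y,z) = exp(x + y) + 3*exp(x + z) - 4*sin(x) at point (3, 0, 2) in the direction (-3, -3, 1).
6*sqrt(19)*(-exp(5) - exp(3) + 2*cos(3))/19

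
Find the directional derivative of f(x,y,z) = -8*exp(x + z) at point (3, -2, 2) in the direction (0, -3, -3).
4*sqrt(2)*exp(5)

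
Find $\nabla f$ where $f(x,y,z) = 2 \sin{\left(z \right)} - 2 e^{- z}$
(0, 0, 2*cos(z) + 2*exp(-z))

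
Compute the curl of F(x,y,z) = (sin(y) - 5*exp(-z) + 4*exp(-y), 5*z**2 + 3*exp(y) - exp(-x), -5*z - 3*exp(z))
(-10*z, 5*exp(-z), -cos(y) + 4*exp(-y) + exp(-x))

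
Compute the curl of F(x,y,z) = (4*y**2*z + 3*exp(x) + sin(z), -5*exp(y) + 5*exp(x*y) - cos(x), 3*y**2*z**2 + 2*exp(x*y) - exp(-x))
(2*x*exp(x*y) + 6*y*z**2, 4*y**2 - 2*y*exp(x*y) + cos(z) - exp(-x), -8*y*z + 5*y*exp(x*y) + sin(x))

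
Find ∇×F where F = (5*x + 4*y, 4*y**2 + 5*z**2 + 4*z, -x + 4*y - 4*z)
(-10*z, 1, -4)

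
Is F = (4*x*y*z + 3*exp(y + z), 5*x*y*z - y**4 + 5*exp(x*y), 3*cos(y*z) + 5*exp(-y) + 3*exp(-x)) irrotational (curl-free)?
No, ∇×F = (-5*x*y - 3*z*sin(y*z) - 5*exp(-y), 4*x*y + 3*exp(y + z) + 3*exp(-x), -4*x*z + 5*y*z + 5*y*exp(x*y) - 3*exp(y + z))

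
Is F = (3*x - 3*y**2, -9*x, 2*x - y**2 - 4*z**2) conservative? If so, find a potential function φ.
No, ∇×F = (-2*y, -2, 6*y - 9) ≠ 0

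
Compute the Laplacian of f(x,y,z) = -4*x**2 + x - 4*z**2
-16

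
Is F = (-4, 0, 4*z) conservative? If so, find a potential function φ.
Yes, F is conservative. φ = -4*x + 2*z**2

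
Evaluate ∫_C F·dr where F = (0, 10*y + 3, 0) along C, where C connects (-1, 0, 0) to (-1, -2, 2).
14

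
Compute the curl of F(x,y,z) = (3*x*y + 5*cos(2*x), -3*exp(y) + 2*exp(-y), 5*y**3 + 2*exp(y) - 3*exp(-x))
(15*y**2 + 2*exp(y), -3*exp(-x), -3*x)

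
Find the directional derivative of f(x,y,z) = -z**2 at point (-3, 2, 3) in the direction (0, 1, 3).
-9*sqrt(10)/5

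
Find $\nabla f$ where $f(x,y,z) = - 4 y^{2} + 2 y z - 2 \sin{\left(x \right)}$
(-2*cos(x), -8*y + 2*z, 2*y)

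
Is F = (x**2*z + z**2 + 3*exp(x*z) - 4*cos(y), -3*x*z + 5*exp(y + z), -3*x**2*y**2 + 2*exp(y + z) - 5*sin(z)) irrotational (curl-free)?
No, ∇×F = (-6*x**2*y + 3*x - 3*exp(y + z), x**2 + 6*x*y**2 + 3*x*exp(x*z) + 2*z, -3*z - 4*sin(y))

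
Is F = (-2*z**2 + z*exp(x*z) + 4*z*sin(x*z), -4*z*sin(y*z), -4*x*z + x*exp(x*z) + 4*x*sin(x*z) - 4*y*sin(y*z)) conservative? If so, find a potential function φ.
Yes, F is conservative. φ = -2*x*z**2 + exp(x*z) - 4*cos(x*z) + 4*cos(y*z)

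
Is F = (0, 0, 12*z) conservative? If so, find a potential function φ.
Yes, F is conservative. φ = 6*z**2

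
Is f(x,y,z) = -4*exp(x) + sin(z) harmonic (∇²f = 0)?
No, ∇²f = -4*exp(x) - sin(z)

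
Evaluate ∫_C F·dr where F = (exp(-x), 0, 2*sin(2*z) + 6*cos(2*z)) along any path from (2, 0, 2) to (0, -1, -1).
-3*sin(2) - 1 + cos(4) + exp(-2) - cos(2) - 3*sin(4)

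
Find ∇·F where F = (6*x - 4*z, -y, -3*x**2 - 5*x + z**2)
2*z + 5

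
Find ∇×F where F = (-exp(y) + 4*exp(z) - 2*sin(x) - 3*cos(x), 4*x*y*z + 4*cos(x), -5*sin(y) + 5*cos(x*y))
(-4*x*y - 5*x*sin(x*y) - 5*cos(y), 5*y*sin(x*y) + 4*exp(z), 4*y*z + exp(y) - 4*sin(x))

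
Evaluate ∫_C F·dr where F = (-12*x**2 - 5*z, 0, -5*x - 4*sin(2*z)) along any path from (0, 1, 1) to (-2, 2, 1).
42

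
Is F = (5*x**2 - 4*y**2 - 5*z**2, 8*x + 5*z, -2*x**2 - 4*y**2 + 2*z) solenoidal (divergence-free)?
No, ∇·F = 10*x + 2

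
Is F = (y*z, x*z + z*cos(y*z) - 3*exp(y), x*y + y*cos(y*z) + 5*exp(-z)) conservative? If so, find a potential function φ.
Yes, F is conservative. φ = x*y*z - 3*exp(y) + sin(y*z) - 5*exp(-z)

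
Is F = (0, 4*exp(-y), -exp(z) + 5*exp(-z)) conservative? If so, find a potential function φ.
Yes, F is conservative. φ = -exp(z) - 5*exp(-z) - 4*exp(-y)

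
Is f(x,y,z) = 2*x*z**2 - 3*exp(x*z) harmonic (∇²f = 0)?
No, ∇²f = -x*(3*x*exp(x*z) - 4) - 3*z**2*exp(x*z)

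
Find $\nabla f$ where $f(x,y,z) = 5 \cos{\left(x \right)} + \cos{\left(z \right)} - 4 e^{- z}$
(-5*sin(x), 0, -sin(z) + 4*exp(-z))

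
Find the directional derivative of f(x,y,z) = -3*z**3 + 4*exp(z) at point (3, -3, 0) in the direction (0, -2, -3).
-12*sqrt(13)/13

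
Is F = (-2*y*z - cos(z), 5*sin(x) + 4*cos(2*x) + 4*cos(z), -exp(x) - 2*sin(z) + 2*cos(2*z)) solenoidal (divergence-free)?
No, ∇·F = -2*(4*sin(z) + 1)*cos(z)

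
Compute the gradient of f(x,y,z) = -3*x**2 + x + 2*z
(1 - 6*x, 0, 2)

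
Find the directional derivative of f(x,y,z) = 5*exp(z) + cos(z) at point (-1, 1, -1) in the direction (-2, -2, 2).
sqrt(3)*(E*sin(1) + 5)*exp(-1)/3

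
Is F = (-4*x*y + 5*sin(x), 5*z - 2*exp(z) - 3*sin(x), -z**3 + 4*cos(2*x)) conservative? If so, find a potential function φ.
No, ∇×F = (2*exp(z) - 5, 8*sin(2*x), 4*x - 3*cos(x)) ≠ 0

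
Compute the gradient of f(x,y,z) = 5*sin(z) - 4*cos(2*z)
(0, 0, (16*sin(z) + 5)*cos(z))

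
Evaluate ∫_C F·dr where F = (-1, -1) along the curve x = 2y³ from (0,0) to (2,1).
-3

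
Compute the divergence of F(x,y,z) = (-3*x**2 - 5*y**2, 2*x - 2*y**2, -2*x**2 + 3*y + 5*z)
-6*x - 4*y + 5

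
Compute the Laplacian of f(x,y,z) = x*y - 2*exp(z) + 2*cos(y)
-2*exp(z) - 2*cos(y)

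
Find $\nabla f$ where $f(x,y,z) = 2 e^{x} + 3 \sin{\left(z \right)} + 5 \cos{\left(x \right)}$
(2*exp(x) - 5*sin(x), 0, 3*cos(z))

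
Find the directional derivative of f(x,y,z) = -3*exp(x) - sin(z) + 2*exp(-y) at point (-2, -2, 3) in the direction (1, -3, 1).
sqrt(11)*(-3 - exp(2)*cos(3) + 6*exp(4))*exp(-2)/11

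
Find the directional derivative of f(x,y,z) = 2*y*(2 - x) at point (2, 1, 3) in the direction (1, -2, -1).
-sqrt(6)/3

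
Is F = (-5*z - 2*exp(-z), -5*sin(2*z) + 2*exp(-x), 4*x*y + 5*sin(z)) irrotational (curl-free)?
No, ∇×F = (4*x + 10*cos(2*z), -4*y - 5 + 2*exp(-z), -2*exp(-x))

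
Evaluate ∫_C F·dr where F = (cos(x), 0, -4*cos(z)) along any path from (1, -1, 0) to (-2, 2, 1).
-5*sin(1) - sin(2)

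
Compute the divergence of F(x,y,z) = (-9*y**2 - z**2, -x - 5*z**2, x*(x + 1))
0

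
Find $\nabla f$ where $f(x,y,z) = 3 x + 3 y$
(3, 3, 0)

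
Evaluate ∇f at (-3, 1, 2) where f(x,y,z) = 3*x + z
(3, 0, 1)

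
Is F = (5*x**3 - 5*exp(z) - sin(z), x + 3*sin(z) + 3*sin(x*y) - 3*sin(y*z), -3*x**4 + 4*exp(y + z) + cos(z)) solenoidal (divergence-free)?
No, ∇·F = 15*x**2 + 3*x*cos(x*y) - 3*z*cos(y*z) + 4*exp(y + z) - sin(z)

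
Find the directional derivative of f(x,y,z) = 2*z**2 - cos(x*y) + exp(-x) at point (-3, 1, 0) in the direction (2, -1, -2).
-2*exp(3)/3 - 5*sin(3)/3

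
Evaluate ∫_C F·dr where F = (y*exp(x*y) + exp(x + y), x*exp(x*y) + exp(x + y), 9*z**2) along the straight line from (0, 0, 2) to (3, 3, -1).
-29 + exp(6) + exp(9)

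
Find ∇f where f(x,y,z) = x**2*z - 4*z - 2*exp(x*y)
(2*x*z - 2*y*exp(x*y), -2*x*exp(x*y), x**2 - 4)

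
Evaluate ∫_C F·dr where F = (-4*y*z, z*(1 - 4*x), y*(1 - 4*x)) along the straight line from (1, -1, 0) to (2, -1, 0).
0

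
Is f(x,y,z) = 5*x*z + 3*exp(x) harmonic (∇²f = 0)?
No, ∇²f = 3*exp(x)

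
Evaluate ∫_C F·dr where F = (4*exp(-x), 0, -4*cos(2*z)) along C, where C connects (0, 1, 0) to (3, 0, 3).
-4*exp(-3) - 2*sin(6) + 4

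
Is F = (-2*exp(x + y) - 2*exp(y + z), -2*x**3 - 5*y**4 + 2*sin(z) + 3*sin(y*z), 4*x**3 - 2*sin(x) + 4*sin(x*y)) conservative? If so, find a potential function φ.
No, ∇×F = (4*x*cos(x*y) - 3*y*cos(y*z) - 2*cos(z), -12*x**2 - 4*y*cos(x*y) - 2*exp(y + z) + 2*cos(x), -6*x**2 + 2*exp(x + y) + 2*exp(y + z)) ≠ 0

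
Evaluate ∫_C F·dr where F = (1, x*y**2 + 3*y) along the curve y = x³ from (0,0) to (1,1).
14/5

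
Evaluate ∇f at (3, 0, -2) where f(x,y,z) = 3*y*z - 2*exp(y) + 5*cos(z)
(0, -8, 5*sin(2))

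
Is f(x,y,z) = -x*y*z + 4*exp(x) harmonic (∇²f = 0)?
No, ∇²f = 4*exp(x)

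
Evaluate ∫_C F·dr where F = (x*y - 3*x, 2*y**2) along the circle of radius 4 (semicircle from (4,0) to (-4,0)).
0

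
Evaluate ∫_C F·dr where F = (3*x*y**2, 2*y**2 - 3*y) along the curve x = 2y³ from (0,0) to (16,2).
3454/3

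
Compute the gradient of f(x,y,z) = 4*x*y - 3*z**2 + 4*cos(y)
(4*y, 4*x - 4*sin(y), -6*z)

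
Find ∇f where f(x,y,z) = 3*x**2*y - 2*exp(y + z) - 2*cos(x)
(6*x*y + 2*sin(x), 3*x**2 - 2*exp(y + z), -2*exp(y + z))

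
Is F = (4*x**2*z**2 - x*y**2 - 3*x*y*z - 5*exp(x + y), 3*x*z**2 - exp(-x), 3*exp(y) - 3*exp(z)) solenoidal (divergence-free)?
No, ∇·F = 8*x*z**2 - y**2 - 3*y*z - 3*exp(z) - 5*exp(x + y)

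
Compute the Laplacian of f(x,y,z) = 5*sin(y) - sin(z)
-5*sin(y) + sin(z)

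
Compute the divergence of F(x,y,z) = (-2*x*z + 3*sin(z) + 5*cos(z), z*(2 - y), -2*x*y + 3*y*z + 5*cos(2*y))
3*y - 3*z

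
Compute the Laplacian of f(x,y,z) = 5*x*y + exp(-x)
exp(-x)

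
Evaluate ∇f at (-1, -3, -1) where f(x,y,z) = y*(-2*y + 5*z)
(0, 7, -15)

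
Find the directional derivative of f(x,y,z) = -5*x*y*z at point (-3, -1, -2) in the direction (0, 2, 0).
-30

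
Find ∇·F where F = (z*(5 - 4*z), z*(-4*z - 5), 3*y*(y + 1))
0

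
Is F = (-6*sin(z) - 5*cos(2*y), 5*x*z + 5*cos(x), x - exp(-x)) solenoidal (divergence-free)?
Yes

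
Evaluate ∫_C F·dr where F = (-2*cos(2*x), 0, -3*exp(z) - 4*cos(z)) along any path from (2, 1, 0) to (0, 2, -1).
-3*exp(-1) + sin(4) + 3 + 4*sin(1)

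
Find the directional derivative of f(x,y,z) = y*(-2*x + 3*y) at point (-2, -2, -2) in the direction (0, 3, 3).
-4*sqrt(2)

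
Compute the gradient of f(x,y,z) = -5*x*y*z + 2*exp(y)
(-5*y*z, -5*x*z + 2*exp(y), -5*x*y)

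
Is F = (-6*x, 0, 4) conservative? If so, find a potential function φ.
Yes, F is conservative. φ = -3*x**2 + 4*z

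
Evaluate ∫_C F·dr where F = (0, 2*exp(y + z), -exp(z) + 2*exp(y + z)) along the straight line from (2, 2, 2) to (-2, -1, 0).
-2*exp(4) - 1 + 2*exp(-1) + exp(2)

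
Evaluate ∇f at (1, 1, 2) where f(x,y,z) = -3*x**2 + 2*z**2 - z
(-6, 0, 7)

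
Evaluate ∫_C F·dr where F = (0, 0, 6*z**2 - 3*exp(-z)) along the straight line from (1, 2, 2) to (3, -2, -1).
-18 - 3*exp(-2) + 3*E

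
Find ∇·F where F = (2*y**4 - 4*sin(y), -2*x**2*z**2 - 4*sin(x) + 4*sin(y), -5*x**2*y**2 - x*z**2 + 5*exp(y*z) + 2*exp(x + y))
-2*x*z + 5*y*exp(y*z) + 4*cos(y)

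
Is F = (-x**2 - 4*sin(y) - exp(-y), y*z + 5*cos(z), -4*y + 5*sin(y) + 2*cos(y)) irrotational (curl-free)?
No, ∇×F = (-y - 2*sin(y) + 5*sin(z) + 5*cos(y) - 4, 0, 4*cos(y) - exp(-y))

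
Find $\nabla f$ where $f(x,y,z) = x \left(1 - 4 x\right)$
(1 - 8*x, 0, 0)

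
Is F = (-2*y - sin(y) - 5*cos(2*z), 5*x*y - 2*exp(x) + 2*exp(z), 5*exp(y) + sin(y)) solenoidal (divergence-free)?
No, ∇·F = 5*x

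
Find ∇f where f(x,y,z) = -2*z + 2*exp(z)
(0, 0, 2*exp(z) - 2)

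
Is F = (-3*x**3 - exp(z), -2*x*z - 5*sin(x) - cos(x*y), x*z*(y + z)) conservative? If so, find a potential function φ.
No, ∇×F = (x*(z + 2), -z*(y + z) - exp(z), y*sin(x*y) - 2*z - 5*cos(x)) ≠ 0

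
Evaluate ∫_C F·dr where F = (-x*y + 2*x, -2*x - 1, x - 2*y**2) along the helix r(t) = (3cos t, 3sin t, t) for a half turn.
-18*pi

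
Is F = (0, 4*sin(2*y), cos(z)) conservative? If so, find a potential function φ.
Yes, F is conservative. φ = sin(z) - 2*cos(2*y)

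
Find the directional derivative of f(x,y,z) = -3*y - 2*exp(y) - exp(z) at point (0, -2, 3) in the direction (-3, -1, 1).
sqrt(11)*(-exp(5) + 2 + 3*exp(2))*exp(-2)/11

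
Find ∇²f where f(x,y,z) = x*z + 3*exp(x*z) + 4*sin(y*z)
3*x**2*exp(x*z) - 4*y**2*sin(y*z) + 3*z**2*exp(x*z) - 4*z**2*sin(y*z)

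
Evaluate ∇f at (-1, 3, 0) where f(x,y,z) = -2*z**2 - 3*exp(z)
(0, 0, -3)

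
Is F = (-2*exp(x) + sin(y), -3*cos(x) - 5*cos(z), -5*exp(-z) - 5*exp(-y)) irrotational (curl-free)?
No, ∇×F = (-5*sin(z) + 5*exp(-y), 0, 3*sin(x) - cos(y))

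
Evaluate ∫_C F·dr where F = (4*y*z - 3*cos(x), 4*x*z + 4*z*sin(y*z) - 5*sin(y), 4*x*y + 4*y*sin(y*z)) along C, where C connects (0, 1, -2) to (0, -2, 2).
9*cos(2) - 5*cos(1) - 4*cos(4)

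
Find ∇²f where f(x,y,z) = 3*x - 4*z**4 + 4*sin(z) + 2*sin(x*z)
-2*x**2*sin(x*z) - 2*z**2*sin(x*z) - 48*z**2 - 4*sin(z)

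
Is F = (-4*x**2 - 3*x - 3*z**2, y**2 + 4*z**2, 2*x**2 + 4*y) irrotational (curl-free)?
No, ∇×F = (4 - 8*z, -4*x - 6*z, 0)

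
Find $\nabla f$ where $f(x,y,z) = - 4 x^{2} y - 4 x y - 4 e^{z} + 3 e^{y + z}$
(4*y*(-2*x - 1), -4*x**2 - 4*x + 3*exp(y + z), (3*exp(y) - 4)*exp(z))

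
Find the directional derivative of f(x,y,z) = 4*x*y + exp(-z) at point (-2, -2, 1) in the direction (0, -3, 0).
8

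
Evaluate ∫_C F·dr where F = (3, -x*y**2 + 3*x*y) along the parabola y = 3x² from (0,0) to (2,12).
-22254/35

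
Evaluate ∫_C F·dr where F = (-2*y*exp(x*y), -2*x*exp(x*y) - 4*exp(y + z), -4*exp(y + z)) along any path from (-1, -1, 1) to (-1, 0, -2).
-4*exp(-2) + 2 + 2*E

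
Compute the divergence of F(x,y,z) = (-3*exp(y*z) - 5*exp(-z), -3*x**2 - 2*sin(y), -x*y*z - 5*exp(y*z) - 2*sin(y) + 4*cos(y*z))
-x*y - 5*y*exp(y*z) - 4*y*sin(y*z) - 2*cos(y)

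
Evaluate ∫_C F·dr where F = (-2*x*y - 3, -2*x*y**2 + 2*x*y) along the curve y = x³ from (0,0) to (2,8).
-18322/35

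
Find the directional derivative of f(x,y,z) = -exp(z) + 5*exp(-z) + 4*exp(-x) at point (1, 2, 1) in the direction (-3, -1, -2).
sqrt(14)*(exp(2) + 11)*exp(-1)/7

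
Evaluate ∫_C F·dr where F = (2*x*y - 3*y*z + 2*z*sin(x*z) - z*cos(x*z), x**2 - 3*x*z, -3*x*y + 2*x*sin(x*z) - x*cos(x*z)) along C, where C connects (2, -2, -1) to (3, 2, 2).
-2*cos(6) - sin(2) + 2*cos(2) - sin(6) + 2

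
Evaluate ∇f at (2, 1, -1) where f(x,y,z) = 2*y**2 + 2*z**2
(0, 4, -4)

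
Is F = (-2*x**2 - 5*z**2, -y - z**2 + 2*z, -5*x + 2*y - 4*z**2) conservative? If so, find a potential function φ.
No, ∇×F = (2*z, 5 - 10*z, 0) ≠ 0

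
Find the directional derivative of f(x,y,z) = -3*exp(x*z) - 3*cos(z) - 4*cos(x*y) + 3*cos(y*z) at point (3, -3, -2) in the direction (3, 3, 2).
3*sqrt(22)*(6*sin(6) - sin(2))/11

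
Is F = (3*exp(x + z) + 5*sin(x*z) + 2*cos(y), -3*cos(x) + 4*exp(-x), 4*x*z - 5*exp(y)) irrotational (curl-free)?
No, ∇×F = (-5*exp(y), 5*x*cos(x*z) - 4*z + 3*exp(x + z), 3*sin(x) + 2*sin(y) - 4*exp(-x))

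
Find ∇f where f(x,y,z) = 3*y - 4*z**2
(0, 3, -8*z)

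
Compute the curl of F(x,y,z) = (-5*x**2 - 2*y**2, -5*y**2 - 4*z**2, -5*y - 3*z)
(8*z - 5, 0, 4*y)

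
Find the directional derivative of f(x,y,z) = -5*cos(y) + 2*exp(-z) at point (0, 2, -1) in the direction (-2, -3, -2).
sqrt(17)*(-15*sin(2) + 4*E)/17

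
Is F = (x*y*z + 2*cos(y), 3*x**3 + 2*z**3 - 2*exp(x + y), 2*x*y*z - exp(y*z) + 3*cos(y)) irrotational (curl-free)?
No, ∇×F = (2*x*z - 6*z**2 - z*exp(y*z) - 3*sin(y), y*(x - 2*z), 9*x**2 - x*z - 2*exp(x + y) + 2*sin(y))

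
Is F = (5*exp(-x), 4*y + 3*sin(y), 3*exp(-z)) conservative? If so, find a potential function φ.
Yes, F is conservative. φ = 2*y**2 - 3*cos(y) - 3*exp(-z) - 5*exp(-x)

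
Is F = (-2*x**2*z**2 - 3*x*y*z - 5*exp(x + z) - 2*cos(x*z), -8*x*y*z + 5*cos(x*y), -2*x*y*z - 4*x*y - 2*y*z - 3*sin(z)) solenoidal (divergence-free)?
No, ∇·F = -2*x*y - 4*x*z**2 - 8*x*z - 5*x*sin(x*y) - 3*y*z - 2*y + 2*z*sin(x*z) - 5*exp(x + z) - 3*cos(z)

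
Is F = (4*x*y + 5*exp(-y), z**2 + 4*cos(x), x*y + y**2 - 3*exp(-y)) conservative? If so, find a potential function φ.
No, ∇×F = (x + 2*y - 2*z + 3*exp(-y), -y, -4*x - 4*sin(x) + 5*exp(-y)) ≠ 0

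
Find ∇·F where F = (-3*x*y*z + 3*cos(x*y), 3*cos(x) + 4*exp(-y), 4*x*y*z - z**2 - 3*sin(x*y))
4*x*y - 3*y*z - 3*y*sin(x*y) - 2*z - 4*exp(-y)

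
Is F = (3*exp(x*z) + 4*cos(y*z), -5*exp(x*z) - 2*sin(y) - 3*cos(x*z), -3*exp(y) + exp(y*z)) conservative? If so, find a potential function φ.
No, ∇×F = (5*x*exp(x*z) - 3*x*sin(x*z) + z*exp(y*z) - 3*exp(y), 3*x*exp(x*z) - 4*y*sin(y*z), z*(-5*exp(x*z) + 3*sin(x*z) + 4*sin(y*z))) ≠ 0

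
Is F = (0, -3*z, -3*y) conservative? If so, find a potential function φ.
Yes, F is conservative. φ = -3*y*z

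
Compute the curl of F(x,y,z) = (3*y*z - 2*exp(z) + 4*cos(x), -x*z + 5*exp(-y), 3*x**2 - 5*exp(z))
(x, -6*x + 3*y - 2*exp(z), -4*z)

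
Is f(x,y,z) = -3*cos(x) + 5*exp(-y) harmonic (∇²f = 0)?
No, ∇²f = 3*cos(x) + 5*exp(-y)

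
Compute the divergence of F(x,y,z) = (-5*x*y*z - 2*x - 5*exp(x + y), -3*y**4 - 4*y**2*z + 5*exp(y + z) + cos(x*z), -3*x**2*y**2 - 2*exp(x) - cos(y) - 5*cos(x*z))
5*x*sin(x*z) - 12*y**3 - 13*y*z - 5*exp(x + y) + 5*exp(y + z) - 2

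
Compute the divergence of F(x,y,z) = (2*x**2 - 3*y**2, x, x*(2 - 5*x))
4*x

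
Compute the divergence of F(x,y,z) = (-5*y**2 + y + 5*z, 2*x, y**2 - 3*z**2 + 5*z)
5 - 6*z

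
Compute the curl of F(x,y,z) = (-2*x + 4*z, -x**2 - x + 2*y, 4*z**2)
(0, 4, -2*x - 1)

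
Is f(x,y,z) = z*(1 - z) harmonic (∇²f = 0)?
No, ∇²f = -2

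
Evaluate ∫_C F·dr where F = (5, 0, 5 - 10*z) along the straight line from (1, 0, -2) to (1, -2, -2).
0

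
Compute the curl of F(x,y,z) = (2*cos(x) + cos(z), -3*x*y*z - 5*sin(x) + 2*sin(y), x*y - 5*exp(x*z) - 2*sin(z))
(x*(3*y + 1), -y + 5*z*exp(x*z) - sin(z), -3*y*z - 5*cos(x))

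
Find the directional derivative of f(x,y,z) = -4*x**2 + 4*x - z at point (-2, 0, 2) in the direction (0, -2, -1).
sqrt(5)/5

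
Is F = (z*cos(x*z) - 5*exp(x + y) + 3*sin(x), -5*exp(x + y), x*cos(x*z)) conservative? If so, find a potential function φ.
Yes, F is conservative. φ = -5*exp(x + y) + sin(x*z) - 3*cos(x)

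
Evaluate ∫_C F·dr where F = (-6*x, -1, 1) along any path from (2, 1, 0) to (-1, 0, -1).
9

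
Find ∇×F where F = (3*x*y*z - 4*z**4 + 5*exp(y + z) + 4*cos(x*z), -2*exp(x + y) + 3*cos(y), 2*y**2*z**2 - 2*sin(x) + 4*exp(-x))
(4*y*z**2, 3*x*y - 4*x*sin(x*z) - 16*z**3 + 5*exp(y + z) + 2*cos(x) + 4*exp(-x), -3*x*z - 2*exp(x + y) - 5*exp(y + z))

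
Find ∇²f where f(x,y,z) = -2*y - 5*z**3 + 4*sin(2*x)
-30*z - 16*sin(2*x)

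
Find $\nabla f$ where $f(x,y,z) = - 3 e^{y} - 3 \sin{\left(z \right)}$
(0, -3*exp(y), -3*cos(z))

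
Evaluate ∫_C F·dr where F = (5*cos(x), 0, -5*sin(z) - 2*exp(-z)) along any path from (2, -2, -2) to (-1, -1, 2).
-2*exp(2) - 5*sin(2) - 5*sin(1) + 2*exp(-2)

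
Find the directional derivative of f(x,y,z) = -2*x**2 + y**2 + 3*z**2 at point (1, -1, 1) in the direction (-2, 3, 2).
14*sqrt(17)/17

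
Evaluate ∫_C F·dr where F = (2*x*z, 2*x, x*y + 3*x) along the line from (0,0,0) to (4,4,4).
104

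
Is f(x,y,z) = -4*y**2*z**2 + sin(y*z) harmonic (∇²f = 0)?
No, ∇²f = (-y**2 - z**2)*(sin(y*z) + 8)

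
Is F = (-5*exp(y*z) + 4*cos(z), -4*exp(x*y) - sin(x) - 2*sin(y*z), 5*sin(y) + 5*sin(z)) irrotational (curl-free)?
No, ∇×F = (2*y*cos(y*z) + 5*cos(y), -5*y*exp(y*z) - 4*sin(z), -4*y*exp(x*y) + 5*z*exp(y*z) - cos(x))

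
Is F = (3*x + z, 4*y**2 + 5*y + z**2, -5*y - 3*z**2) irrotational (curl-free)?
No, ∇×F = (-2*z - 5, 1, 0)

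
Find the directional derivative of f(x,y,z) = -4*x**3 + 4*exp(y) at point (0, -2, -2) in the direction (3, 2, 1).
4*sqrt(14)*exp(-2)/7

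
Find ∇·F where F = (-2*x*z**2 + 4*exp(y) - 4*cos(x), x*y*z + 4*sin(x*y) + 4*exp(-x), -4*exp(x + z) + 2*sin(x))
x*z + 4*x*cos(x*y) - 2*z**2 - 4*exp(x + z) + 4*sin(x)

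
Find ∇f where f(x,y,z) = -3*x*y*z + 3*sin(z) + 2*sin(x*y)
(y*(-3*z + 2*cos(x*y)), x*(-3*z + 2*cos(x*y)), -3*x*y + 3*cos(z))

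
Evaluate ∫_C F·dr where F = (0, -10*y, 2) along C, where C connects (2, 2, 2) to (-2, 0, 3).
22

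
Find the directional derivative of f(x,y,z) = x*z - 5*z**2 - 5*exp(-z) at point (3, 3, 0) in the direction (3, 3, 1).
8*sqrt(19)/19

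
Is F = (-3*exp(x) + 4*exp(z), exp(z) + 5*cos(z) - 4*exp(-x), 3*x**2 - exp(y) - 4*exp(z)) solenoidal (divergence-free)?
No, ∇·F = -3*exp(x) - 4*exp(z)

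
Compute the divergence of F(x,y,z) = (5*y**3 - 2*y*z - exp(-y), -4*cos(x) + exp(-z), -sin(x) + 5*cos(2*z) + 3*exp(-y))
-10*sin(2*z)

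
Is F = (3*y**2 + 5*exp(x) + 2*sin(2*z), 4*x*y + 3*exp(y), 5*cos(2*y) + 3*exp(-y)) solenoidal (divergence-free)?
No, ∇·F = 4*x + 5*exp(x) + 3*exp(y)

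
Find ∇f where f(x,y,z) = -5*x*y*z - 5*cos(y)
(-5*y*z, -5*x*z + 5*sin(y), -5*x*y)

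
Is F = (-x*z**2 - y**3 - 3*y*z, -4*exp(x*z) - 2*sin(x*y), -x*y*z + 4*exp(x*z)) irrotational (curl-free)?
No, ∇×F = (x*(-z + 4*exp(x*z)), -2*x*z + y*z - 3*y - 4*z*exp(x*z), 3*y**2 - 2*y*cos(x*y) - 4*z*exp(x*z) + 3*z)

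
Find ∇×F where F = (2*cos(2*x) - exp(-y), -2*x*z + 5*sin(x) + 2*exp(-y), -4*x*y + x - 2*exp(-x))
(-2*x, 4*y - 1 - 2*exp(-x), -2*z + 5*cos(x) - exp(-y))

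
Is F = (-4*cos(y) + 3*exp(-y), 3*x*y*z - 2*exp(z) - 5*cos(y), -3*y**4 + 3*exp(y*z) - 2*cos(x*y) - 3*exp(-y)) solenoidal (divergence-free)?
No, ∇·F = 3*x*z + 3*y*exp(y*z) + 5*sin(y)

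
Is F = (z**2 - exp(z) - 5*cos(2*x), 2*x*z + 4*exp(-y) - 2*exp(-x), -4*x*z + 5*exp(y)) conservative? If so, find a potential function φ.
No, ∇×F = (-2*x + 5*exp(y), 6*z - exp(z), 2*z + 2*exp(-x)) ≠ 0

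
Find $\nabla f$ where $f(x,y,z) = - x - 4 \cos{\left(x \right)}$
(4*sin(x) - 1, 0, 0)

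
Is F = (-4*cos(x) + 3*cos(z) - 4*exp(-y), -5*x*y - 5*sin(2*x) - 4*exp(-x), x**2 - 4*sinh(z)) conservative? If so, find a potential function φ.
No, ∇×F = (0, -2*x - 3*sin(z), -5*y - 10*cos(2*x) - 4*exp(-y) + 4*exp(-x)) ≠ 0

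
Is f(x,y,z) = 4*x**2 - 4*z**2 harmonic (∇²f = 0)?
Yes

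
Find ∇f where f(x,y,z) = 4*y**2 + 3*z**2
(0, 8*y, 6*z)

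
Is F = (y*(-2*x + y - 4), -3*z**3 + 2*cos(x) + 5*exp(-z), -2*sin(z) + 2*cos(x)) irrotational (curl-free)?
No, ∇×F = (9*z**2 + 5*exp(-z), 2*sin(x), 2*x - 2*y - 2*sin(x) + 4)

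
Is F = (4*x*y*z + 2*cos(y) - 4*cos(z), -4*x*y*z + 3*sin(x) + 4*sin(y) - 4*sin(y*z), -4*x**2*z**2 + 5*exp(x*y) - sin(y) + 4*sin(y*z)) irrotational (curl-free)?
No, ∇×F = (4*x*y + 5*x*exp(x*y) + 4*y*cos(y*z) + 4*z*cos(y*z) - cos(y), 4*x*y + 8*x*z**2 - 5*y*exp(x*y) + 4*sin(z), -4*x*z - 4*y*z + 2*sin(y) + 3*cos(x))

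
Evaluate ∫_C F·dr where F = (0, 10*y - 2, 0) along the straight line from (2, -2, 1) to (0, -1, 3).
-17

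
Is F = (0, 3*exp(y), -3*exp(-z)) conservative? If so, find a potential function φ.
Yes, F is conservative. φ = 3*exp(y) + 3*exp(-z)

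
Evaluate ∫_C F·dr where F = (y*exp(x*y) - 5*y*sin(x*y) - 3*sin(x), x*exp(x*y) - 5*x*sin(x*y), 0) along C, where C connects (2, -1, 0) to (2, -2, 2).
(5*(cos(4) - cos(2))*exp(4) - exp(2) + 1)*exp(-4)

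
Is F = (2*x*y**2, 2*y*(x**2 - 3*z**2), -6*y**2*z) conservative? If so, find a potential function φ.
Yes, F is conservative. φ = y**2*(x**2 - 3*z**2)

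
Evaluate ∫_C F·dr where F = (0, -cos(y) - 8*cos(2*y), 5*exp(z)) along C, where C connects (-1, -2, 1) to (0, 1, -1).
-5*E - 5*sin(2) - sin(1) + 5*exp(-1) - 4*sin(4)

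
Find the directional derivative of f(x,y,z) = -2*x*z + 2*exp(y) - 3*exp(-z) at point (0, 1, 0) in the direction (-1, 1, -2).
sqrt(6)*(-3 + E)/3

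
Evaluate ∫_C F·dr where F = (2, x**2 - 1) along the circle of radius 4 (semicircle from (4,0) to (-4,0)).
-16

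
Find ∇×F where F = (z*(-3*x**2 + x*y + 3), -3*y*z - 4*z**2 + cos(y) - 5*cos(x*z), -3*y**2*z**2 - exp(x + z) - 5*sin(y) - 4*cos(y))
(-5*x*sin(x*z) - 6*y*z**2 + 3*y + 8*z + 4*sin(y) - 5*cos(y), -3*x**2 + x*y + exp(x + z) + 3, z*(-x + 5*sin(x*z)))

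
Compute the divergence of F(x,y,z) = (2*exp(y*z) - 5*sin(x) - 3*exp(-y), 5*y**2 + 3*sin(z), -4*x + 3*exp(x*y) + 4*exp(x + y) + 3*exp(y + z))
10*y + 3*exp(y + z) - 5*cos(x)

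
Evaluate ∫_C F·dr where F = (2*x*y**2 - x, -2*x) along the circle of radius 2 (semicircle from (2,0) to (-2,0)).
-4*pi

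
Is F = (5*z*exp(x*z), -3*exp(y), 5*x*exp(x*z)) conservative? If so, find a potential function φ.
Yes, F is conservative. φ = -3*exp(y) + 5*exp(x*z)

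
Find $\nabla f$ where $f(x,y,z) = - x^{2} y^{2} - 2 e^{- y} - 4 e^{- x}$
(-2*x*y**2 + 4*exp(-x), -2*x**2*y + 2*exp(-y), 0)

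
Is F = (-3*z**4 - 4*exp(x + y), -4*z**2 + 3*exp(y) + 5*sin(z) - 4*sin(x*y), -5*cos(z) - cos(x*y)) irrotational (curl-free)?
No, ∇×F = (x*sin(x*y) + 8*z - 5*cos(z), -y*sin(x*y) - 12*z**3, -4*y*cos(x*y) + 4*exp(x + y))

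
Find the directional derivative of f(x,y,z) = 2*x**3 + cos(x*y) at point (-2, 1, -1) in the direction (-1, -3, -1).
sqrt(11)*(-24 + 5*sin(2))/11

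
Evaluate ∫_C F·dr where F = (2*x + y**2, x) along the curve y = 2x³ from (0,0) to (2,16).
708/7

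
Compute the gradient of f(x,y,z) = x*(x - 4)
(2*x - 4, 0, 0)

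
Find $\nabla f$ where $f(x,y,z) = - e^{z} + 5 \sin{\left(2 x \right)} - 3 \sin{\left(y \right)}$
(10*cos(2*x), -3*cos(y), -exp(z))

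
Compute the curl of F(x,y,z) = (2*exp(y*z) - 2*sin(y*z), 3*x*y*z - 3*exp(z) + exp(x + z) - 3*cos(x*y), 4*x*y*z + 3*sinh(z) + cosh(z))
(-3*x*y + 4*x*z + 3*exp(z) - exp(x + z), 2*y*(-2*z + exp(y*z) - cos(y*z)), 3*y*z + 3*y*sin(x*y) - 2*z*exp(y*z) + 2*z*cos(y*z) + exp(x + z))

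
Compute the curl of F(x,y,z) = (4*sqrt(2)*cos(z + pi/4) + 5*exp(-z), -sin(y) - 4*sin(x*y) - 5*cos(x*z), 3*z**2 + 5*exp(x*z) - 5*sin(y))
(-5*x*sin(x*z) - 5*cos(y), -5*z*exp(x*z) - 4*sqrt(2)*sin(z + pi/4) - 5*exp(-z), -4*y*cos(x*y) + 5*z*sin(x*z))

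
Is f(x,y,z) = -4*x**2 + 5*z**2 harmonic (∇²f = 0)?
No, ∇²f = 2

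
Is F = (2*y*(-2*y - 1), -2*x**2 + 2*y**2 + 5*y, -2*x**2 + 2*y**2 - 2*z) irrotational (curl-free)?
No, ∇×F = (4*y, 4*x, -4*x + 8*y + 2)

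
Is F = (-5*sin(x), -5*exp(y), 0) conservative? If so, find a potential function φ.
Yes, F is conservative. φ = -5*exp(y) + 5*cos(x)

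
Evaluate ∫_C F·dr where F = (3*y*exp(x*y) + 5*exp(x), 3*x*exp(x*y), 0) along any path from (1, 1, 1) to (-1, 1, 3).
-16*sinh(1)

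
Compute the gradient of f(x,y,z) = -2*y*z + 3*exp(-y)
(0, -2*z - 3*exp(-y), -2*y)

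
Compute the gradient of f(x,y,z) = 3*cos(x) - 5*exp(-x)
(-3*sin(x) + 5*exp(-x), 0, 0)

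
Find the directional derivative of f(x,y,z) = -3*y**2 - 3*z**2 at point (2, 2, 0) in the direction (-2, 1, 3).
-6*sqrt(14)/7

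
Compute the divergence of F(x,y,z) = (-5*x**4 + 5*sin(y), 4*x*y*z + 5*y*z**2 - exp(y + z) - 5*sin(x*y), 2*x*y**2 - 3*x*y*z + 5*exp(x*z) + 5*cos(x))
-20*x**3 - 3*x*y + 4*x*z + 5*x*exp(x*z) - 5*x*cos(x*y) + 5*z**2 - exp(y + z)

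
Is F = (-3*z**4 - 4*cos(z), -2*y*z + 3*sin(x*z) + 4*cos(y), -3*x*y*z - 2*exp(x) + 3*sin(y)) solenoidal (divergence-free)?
No, ∇·F = -3*x*y - 2*z - 4*sin(y)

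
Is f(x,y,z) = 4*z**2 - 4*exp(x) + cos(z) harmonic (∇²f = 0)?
No, ∇²f = -4*exp(x) - cos(z) + 8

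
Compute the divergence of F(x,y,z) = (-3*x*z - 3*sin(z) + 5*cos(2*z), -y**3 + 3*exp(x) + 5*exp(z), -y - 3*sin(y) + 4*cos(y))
-3*y**2 - 3*z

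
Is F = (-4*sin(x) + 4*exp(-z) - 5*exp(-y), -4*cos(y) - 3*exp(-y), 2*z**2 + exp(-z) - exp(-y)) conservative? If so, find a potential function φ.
No, ∇×F = (exp(-y), -4*exp(-z), -5*exp(-y)) ≠ 0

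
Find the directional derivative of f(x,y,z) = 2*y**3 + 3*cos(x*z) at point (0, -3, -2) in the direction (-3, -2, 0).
-108*sqrt(13)/13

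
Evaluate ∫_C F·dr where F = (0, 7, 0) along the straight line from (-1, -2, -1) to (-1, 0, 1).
14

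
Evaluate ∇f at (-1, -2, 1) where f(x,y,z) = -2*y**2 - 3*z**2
(0, 8, -6)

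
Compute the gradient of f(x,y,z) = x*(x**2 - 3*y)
(3*x**2 - 3*y, -3*x, 0)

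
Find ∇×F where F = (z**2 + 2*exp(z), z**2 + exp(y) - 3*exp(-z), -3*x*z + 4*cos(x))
(-2*z - 3*exp(-z), 5*z + 2*exp(z) + 4*sin(x), 0)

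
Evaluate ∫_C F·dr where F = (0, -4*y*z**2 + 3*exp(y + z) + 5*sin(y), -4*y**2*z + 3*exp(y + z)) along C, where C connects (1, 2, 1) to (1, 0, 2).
-3*exp(3) + 5*cos(2) + 3 + 3*exp(2)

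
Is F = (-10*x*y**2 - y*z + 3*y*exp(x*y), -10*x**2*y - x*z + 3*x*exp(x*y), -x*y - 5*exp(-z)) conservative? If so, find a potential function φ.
Yes, F is conservative. φ = -5*x**2*y**2 - x*y*z + 3*exp(x*y) + 5*exp(-z)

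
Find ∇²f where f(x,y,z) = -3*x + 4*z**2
8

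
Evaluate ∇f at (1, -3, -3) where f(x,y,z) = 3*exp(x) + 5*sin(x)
(5*cos(1) + 3*E, 0, 0)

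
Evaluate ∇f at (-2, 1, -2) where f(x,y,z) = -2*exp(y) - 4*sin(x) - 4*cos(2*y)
(-4*cos(2), -2*E + 8*sin(2), 0)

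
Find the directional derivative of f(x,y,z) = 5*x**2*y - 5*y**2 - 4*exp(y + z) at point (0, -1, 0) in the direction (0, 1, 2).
sqrt(5)*(-12/5 + 2*E)*exp(-1)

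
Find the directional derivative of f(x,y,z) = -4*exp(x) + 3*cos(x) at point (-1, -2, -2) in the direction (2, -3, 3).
sqrt(22)*(-4 + 3*E*sin(1))*exp(-1)/11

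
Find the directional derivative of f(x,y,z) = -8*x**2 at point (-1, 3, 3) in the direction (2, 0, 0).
16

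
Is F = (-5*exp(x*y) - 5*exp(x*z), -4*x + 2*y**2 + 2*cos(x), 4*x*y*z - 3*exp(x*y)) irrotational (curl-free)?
No, ∇×F = (x*(4*z - 3*exp(x*y)), -5*x*exp(x*z) - 4*y*z + 3*y*exp(x*y), 5*x*exp(x*y) - 2*sin(x) - 4)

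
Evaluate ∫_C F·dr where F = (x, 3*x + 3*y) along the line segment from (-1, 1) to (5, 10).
429/2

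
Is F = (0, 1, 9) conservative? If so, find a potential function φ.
Yes, F is conservative. φ = y + 9*z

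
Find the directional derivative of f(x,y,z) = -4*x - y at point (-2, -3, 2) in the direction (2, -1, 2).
-7/3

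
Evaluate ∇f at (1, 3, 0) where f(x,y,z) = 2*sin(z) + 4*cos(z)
(0, 0, 2)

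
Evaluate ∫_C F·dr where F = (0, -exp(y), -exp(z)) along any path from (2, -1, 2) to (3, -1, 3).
-exp(3) + exp(2)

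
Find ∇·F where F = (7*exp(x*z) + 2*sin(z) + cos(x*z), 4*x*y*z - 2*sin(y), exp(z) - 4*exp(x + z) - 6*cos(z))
4*x*z + 7*z*exp(x*z) - z*sin(x*z) + exp(z) - 4*exp(x + z) + 6*sin(z) - 2*cos(y)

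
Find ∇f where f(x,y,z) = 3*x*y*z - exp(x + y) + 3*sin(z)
(3*y*z - exp(x + y), 3*x*z - exp(x + y), 3*x*y + 3*cos(z))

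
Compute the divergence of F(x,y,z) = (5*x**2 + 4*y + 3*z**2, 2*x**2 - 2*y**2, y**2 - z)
10*x - 4*y - 1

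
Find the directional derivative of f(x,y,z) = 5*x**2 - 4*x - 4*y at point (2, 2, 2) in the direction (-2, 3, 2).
-44*sqrt(17)/17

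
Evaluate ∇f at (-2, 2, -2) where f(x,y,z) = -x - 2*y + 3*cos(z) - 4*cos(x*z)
(-1 - 8*sin(4), -2, 3*sin(2) - 8*sin(4))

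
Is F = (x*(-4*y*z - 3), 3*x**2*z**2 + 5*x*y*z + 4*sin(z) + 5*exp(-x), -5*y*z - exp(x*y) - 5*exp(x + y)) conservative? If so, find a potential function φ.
No, ∇×F = (-6*x**2*z - 5*x*y - x*exp(x*y) - 5*z - 5*exp(x + y) - 4*cos(z), -4*x*y + y*exp(x*y) + 5*exp(x + y), (z*(6*x*z + 4*x + 5*y)*exp(x) - 5)*exp(-x)) ≠ 0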